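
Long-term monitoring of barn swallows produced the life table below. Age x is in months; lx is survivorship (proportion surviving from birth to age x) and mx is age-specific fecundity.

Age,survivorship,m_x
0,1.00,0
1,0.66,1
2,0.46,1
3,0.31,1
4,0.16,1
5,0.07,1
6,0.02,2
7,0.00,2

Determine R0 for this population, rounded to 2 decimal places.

lx·mx by age: 0, 0.66, 0.46, 0.31, 0.16, 0.07, 0.04, 0
R0 = Σ lx·mx = 1.7 → 1.70

1.70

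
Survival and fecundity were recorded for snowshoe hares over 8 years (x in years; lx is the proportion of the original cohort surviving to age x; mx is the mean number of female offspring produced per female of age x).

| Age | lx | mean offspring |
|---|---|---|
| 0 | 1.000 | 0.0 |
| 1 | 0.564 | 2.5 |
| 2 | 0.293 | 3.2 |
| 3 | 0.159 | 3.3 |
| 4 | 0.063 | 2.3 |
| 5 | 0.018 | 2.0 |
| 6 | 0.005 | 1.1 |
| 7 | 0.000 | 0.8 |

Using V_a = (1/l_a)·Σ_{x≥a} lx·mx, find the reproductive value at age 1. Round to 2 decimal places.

lx·mx for x ≥ 1: 1.41, 0.9376, 0.5247, 0.1449, 0.036, 0.0055, 0 → sum = 3.0587
V_1 = 3.0587 / l_1 = 3.0587 / 0.564 = 5.423227… → 5.42

5.42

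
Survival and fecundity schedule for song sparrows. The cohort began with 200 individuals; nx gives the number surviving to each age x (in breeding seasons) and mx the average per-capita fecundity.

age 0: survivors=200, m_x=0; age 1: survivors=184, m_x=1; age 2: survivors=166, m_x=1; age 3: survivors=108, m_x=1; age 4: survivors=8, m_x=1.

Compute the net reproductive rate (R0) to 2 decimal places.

2.33

lx = nx/n0 = nx/200: 1, 0.92, 0.83, 0.54, 0.04
lx·mx by age: 0, 0.92, 0.83, 0.54, 0.04
R0 = Σ lx·mx = 2.33 → 2.33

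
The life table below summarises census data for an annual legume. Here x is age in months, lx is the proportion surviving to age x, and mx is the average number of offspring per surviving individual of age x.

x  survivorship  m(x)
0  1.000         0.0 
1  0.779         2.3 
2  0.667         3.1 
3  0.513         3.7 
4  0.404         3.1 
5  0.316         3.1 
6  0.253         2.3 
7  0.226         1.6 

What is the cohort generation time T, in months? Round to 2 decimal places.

lx·mx: 0, 1.7917, 2.0677, 1.8981, 1.2524, 0.9796, 0.5819, 0.3616 → R0 = 8.933
x·lx·mx: 0, 1.7917, 4.1354, 5.6943, 5.0096, 4.898, 3.4914, 2.5312 → Σ = 27.5516
T = 27.5516 / 8.933 = 3.084249… → 3.08

3.08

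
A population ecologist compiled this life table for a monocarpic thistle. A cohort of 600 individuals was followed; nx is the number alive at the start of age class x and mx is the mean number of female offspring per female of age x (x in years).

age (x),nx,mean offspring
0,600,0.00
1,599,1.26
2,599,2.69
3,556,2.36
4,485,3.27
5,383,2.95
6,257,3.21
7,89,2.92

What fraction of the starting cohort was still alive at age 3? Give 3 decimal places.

0.927

l_3 = n_3/n_0 = 556/600 = 0.926667… → 0.927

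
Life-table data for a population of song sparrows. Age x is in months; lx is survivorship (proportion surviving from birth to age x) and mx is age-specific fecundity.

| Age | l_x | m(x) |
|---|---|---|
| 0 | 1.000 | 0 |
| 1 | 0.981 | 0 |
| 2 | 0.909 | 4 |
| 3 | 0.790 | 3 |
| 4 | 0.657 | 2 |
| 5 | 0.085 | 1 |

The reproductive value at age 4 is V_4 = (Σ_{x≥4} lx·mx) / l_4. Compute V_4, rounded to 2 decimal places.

lx·mx for x ≥ 4: 1.314, 0.085 → sum = 1.399
V_4 = 1.399 / l_4 = 1.399 / 0.657 = 2.129376… → 2.13

2.13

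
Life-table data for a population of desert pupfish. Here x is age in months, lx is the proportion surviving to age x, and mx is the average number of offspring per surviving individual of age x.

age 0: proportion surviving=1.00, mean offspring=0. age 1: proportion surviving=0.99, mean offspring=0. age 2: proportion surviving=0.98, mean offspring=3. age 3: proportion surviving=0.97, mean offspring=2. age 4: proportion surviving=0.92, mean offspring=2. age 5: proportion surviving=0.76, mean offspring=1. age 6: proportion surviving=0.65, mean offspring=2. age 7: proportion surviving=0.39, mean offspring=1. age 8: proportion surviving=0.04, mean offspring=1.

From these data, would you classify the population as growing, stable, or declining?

R0 = Σ lx·mx = 0 + 0 + 2.94 + 1.94 + 1.84 + 0.76 + 1.3 + 0.39 + 0.04 = 9.21
R0 > 1, so the population is growing.

growing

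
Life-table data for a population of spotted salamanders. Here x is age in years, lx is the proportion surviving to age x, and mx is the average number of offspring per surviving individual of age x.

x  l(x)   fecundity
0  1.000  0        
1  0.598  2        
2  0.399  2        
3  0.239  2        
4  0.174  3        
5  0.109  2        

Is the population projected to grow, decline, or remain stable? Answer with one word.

growing

R0 = Σ lx·mx = 0 + 1.196 + 0.798 + 0.478 + 0.522 + 0.218 = 3.212
R0 > 1, so the population is growing.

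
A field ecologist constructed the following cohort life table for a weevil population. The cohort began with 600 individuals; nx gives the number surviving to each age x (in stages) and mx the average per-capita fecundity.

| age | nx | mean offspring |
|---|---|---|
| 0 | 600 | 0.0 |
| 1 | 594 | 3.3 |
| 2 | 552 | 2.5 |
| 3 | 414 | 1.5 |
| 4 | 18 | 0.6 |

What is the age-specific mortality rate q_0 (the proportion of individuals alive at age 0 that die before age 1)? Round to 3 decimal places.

0.010

lx = nx/n0 = nx/600: 1, 0.99, 0.92, 0.69, 0.03
q_0 = (l_0 − l_1) / l_0 = (1 − 0.99) / 1
     = 0.01 / 1 = 0.01 → 0.010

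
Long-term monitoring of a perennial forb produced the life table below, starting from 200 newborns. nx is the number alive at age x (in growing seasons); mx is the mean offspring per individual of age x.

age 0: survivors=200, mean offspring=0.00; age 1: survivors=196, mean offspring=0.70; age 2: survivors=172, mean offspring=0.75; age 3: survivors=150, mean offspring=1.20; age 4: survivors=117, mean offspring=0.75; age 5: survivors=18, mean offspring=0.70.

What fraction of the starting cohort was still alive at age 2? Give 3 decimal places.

l_2 = n_2/n_0 = 172/200 = 0.86 → 0.860

0.860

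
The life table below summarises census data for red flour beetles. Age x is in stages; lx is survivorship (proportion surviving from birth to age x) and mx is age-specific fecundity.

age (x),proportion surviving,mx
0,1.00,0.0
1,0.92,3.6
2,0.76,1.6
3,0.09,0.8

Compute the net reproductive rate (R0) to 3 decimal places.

4.600

lx·mx by age: 0, 3.312, 1.216, 0.072
R0 = Σ lx·mx = 4.6 → 4.600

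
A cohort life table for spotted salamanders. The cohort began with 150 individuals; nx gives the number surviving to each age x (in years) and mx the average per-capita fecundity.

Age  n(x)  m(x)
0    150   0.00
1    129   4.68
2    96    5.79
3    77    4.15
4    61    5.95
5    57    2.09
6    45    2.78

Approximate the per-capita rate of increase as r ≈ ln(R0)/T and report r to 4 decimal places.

lx = nx/n0 = nx/150: 1, 0.86, 0.64, 0.51333…, 0.40667…, 0.38, 0.3
R0 = Σ lx·mx = 0 + 4.0248 + 3.7056 + 2.13033… + 2.41967… + 0.7942 + 0.834 = 13.9086…
Σ x·lx·mx = 36.480667…; T = 36.480667…/13.9086… = 2.62289…
r ≈ ln(R0)/T = ln(13.9086…)/2.62289… = 1.003668… → 1.0037

1.0037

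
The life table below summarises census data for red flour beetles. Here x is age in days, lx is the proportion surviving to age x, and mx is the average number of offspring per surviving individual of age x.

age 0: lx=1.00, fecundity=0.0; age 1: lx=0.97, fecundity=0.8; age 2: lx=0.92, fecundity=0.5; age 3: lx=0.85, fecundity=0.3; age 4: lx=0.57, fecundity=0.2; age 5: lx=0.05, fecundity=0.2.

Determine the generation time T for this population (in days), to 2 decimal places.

lx·mx: 0, 0.776, 0.46, 0.255, 0.114, 0.01 → R0 = 1.615
x·lx·mx: 0, 0.776, 0.92, 0.765, 0.456, 0.05 → Σ = 2.967
T = 2.967 / 1.615 = 1.837152… → 1.84

1.84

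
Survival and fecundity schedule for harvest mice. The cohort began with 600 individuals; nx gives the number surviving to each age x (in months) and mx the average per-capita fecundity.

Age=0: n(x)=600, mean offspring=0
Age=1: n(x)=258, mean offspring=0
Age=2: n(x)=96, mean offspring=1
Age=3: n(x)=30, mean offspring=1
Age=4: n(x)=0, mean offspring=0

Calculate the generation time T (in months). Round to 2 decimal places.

lx = nx/n0 = nx/600: 1, 0.43, 0.16, 0.05, 0
lx·mx: 0, 0, 0.16, 0.05, 0 → R0 = 0.21
x·lx·mx: 0, 0, 0.32, 0.15, 0 → Σ = 0.47
T = 0.47 / 0.21 = 2.238095… → 2.24

2.24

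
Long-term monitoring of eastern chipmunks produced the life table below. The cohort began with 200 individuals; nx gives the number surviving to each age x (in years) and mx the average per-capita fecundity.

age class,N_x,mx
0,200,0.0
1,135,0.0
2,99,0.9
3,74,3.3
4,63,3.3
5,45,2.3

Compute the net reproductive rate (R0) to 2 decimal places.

3.22

lx = nx/n0 = nx/200: 1, 0.675, 0.495, 0.37, 0.315, 0.225
lx·mx by age: 0, 0, 0.4455, 1.221, 1.0395, 0.5175
R0 = Σ lx·mx = 3.2235 → 3.22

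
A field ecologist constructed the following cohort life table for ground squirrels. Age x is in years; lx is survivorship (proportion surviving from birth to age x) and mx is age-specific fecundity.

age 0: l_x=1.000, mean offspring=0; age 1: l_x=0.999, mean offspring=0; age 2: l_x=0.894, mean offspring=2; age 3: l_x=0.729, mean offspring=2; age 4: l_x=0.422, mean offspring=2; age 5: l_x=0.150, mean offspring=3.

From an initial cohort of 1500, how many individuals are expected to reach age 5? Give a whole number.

Expected survivors = N0 · l_5 = 1500 × 0.150 = 225 → 225

225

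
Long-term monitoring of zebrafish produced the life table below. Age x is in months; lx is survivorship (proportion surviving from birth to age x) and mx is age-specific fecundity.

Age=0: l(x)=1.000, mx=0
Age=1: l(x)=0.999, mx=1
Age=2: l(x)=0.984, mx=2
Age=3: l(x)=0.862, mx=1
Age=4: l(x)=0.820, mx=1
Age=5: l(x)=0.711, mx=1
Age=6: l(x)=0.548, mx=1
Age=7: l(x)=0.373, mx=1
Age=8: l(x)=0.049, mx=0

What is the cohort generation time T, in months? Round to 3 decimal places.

lx·mx: 0, 0.999, 1.968, 0.862, 0.82, 0.711, 0.548, 0.373, 0 → R0 = 6.281
x·lx·mx: 0, 0.999, 3.936, 2.586, 3.28, 3.555, 3.288, 2.611, 0 → Σ = 20.255
T = 20.255 / 6.281 = 3.224805… → 3.225

3.225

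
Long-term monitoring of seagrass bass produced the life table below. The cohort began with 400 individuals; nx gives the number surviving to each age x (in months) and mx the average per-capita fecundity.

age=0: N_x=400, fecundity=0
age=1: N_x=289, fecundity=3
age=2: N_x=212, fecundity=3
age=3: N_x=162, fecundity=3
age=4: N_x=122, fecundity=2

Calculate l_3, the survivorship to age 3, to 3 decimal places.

0.405

l_3 = n_3/n_0 = 162/400 = 0.405 → 0.405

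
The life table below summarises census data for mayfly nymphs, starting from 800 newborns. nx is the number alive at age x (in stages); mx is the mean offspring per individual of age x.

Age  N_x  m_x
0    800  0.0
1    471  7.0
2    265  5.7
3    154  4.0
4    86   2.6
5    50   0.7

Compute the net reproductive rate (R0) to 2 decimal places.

lx = nx/n0 = nx/800: 1, 0.58875, 0.33125, 0.1925, 0.1075, 0.0625
lx·mx by age: 0, 4.12125, 1.888125, 0.77, 0.2795, 0.04375
R0 = Σ lx·mx = 7.102625 → 7.10

7.10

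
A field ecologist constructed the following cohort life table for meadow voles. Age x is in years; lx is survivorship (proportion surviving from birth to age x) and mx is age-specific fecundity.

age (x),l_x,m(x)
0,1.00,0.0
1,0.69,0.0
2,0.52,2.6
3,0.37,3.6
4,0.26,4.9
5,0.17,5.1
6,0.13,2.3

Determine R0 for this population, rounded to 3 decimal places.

lx·mx by age: 0, 0, 1.352, 1.332, 1.274, 0.867, 0.299
R0 = Σ lx·mx = 5.124 → 5.124

5.124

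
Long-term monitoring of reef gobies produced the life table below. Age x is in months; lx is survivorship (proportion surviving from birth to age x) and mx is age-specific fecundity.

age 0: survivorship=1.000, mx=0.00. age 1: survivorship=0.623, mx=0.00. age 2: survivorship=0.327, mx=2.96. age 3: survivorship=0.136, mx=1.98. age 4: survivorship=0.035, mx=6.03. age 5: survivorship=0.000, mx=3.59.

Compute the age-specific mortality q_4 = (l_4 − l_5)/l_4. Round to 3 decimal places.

1.000

q_4 = (l_4 − l_5) / l_4 = (0.035 − 0) / 0.035
     = 0.035 / 0.035 = 1 → 1.000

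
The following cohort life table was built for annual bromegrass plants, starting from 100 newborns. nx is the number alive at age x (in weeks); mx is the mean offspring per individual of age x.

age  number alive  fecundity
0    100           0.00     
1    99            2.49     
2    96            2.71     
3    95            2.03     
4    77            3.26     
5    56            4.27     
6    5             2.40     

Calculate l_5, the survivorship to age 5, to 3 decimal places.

0.560

l_5 = n_5/n_0 = 56/100 = 0.56 → 0.560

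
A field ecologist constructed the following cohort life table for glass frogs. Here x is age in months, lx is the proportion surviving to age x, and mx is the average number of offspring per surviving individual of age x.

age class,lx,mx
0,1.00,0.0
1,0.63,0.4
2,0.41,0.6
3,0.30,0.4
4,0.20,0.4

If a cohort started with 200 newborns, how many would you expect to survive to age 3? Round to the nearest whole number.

60

Expected survivors = N0 · l_3 = 200 × 0.30 = 60 → 60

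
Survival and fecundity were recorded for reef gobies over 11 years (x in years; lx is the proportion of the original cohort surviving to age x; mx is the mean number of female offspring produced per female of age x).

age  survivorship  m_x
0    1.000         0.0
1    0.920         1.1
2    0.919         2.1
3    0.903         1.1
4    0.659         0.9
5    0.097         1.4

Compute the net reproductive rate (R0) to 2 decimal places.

lx·mx by age: 0, 1.012, 1.9299, 0.9933, 0.5931, 0.1358
R0 = Σ lx·mx = 4.6641 → 4.66

4.66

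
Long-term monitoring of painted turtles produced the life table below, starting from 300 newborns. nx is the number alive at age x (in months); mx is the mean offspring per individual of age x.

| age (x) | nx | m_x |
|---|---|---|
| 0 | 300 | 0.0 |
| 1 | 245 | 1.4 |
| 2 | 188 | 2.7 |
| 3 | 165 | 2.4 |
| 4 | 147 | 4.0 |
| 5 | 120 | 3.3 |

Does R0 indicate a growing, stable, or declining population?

lx = nx/n0 = nx/300: 1, 0.81667…, 0.62667…, 0.55, 0.49, 0.4
R0 = Σ lx·mx = 0 + 1.143333… + 1.692… + 1.32 + 1.96 + 1.32 = 7.435333…
R0 > 1, so the population is growing.

growing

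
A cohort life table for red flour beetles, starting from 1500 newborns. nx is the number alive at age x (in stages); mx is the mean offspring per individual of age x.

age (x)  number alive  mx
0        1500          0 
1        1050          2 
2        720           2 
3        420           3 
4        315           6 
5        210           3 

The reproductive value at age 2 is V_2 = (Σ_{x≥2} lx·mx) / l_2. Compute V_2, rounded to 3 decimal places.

7.250

lx = nx/n0 = nx/1500: 1, 0.7, 0.48, 0.28, 0.21, 0.14
lx·mx for x ≥ 2: 0.96, 0.84, 1.26, 0.42 → sum = 3.48
V_2 = 3.48 / l_2 = 3.48 / 0.48 = 7.25 → 7.250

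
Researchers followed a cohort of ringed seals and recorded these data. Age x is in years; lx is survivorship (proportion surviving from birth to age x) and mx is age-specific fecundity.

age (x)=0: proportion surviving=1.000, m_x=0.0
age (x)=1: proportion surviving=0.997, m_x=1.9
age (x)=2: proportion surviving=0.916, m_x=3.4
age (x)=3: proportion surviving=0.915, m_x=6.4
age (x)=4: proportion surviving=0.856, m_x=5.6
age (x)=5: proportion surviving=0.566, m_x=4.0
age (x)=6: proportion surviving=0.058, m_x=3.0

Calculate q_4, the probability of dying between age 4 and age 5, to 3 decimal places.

0.339

q_4 = (l_4 − l_5) / l_4 = (0.856 − 0.566) / 0.856
     = 0.29 / 0.856 = 0.338785… → 0.339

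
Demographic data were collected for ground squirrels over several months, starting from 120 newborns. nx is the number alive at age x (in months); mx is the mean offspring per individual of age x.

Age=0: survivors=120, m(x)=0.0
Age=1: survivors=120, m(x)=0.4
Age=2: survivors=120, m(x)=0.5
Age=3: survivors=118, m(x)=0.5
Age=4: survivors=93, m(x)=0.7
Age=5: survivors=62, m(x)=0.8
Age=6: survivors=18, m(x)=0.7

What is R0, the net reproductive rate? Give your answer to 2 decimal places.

2.45

lx = nx/n0 = nx/120: 1, 1, 1, 0.98333…, 0.775, 0.51667…, 0.15
lx·mx by age: 0, 0.4, 0.5, 0.491667…, 0.5425, 0.413333…, 0.105
R0 = Σ lx·mx = 2.4525… → 2.45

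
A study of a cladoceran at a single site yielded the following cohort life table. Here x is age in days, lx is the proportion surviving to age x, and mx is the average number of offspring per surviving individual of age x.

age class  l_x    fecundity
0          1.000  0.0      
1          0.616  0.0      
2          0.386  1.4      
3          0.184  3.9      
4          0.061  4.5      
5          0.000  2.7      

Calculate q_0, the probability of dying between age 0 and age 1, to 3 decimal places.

0.384

q_0 = (l_0 − l_1) / l_0 = (1 − 0.616) / 1
     = 0.384 / 1 = 0.384 → 0.384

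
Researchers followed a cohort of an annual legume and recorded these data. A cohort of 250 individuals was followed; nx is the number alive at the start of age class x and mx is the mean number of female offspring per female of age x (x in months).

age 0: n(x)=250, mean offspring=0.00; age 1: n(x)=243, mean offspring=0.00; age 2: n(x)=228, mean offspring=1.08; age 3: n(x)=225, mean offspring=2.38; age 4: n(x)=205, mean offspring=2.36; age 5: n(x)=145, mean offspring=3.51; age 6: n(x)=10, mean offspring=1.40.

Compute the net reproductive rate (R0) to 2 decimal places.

7.15

lx = nx/n0 = nx/250: 1, 0.972, 0.912, 0.9, 0.82, 0.58, 0.04
lx·mx by age: 0, 0, 0.98496, 2.142, 1.9352, 2.0358, 0.056
R0 = Σ lx·mx = 7.15396 → 7.15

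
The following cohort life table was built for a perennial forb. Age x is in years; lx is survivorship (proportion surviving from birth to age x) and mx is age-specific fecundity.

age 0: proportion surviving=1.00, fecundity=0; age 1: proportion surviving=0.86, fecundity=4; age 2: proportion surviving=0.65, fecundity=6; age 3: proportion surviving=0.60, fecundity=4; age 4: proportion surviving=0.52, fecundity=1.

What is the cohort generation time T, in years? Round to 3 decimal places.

2.000

lx·mx: 0, 3.44, 3.9, 2.4, 0.52 → R0 = 10.26
x·lx·mx: 0, 3.44, 7.8, 7.2, 2.08 → Σ = 20.52
T = 20.52 / 10.26 = 2 → 2.000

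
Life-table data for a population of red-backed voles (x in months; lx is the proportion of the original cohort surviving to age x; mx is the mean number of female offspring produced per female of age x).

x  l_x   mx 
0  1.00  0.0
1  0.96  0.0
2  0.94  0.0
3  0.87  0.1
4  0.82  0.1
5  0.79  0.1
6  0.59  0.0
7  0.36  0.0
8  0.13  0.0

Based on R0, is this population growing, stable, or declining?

declining

R0 = Σ lx·mx = 0 + 0 + 0 + 0.087 + 0.082 + 0.079 + 0 + 0 + 0 = 0.248
R0 < 1, so the population is declining.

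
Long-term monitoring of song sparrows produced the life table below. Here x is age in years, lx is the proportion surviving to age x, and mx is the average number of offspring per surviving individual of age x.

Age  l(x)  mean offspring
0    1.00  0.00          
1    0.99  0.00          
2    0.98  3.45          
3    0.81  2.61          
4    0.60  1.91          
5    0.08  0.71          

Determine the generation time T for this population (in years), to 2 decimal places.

2.68

lx·mx: 0, 0, 3.381, 2.1141, 1.146, 0.0568 → R0 = 6.6979
x·lx·mx: 0, 0, 6.762, 6.3423, 4.584, 0.284 → Σ = 17.9723
T = 17.9723 / 6.6979 = 2.683274… → 2.68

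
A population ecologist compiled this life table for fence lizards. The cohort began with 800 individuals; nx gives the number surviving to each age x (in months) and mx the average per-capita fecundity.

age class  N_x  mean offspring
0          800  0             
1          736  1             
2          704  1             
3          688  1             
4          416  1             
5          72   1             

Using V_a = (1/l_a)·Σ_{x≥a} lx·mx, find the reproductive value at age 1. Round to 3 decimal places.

lx = nx/n0 = nx/800: 1, 0.92, 0.88, 0.86, 0.52, 0.09
lx·mx for x ≥ 1: 0.92, 0.88, 0.86, 0.52, 0.09 → sum = 3.27
V_1 = 3.27 / l_1 = 3.27 / 0.92 = 3.554348… → 3.554

3.554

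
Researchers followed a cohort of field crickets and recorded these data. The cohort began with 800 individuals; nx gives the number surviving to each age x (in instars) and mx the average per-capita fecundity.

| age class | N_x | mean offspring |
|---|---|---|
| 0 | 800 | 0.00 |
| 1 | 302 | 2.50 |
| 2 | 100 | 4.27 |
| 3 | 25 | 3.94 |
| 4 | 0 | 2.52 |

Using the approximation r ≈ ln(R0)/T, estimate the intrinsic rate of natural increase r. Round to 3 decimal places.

0.316

lx = nx/n0 = nx/800: 1, 0.3775, 0.125, 0.03125, 0
R0 = Σ lx·mx = 0 + 0.94375… + 0.53375 + 0.12313… + 0 = 1.600625…
Σ x·lx·mx = 2.380625…; T = 2.380625…/1.600625… = 1.48731…
r ≈ ln(R0)/T = ln(1.600625…)/1.48731… = 0.31627… → 0.316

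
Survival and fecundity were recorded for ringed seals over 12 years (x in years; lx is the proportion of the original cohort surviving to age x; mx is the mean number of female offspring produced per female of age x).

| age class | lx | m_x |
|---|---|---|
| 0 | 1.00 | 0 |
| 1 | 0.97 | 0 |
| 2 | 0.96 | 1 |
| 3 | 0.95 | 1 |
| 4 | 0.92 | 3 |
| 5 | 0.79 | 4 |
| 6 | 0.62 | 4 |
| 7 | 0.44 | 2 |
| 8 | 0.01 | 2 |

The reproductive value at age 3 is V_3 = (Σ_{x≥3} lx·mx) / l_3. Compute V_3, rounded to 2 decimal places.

10.79

lx·mx for x ≥ 3: 0.95, 2.76, 3.16, 2.48, 0.88, 0.02 → sum = 10.25
V_3 = 10.25 / l_3 = 10.25 / 0.95 = 10.789474… → 10.79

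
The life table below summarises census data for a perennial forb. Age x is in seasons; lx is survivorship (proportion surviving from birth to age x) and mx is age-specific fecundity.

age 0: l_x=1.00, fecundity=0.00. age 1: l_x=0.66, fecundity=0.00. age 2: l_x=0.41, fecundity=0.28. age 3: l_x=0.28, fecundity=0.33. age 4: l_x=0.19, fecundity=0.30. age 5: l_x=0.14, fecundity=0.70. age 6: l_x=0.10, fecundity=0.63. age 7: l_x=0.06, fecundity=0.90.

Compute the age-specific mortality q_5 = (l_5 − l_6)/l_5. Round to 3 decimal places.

0.286

q_5 = (l_5 − l_6) / l_5 = (0.14 − 0.1) / 0.14
     = 0.04 / 0.14 = 0.285714… → 0.286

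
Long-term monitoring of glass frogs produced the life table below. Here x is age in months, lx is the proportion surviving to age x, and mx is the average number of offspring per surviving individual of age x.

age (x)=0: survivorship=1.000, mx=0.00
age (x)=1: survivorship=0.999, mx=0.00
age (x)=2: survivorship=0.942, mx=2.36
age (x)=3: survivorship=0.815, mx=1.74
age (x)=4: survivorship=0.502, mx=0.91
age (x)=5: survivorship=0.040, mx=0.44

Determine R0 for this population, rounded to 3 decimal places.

4.116

lx·mx by age: 0, 0, 2.22312, 1.4181, 0.45682, 0.0176
R0 = Σ lx·mx = 4.11564 → 4.116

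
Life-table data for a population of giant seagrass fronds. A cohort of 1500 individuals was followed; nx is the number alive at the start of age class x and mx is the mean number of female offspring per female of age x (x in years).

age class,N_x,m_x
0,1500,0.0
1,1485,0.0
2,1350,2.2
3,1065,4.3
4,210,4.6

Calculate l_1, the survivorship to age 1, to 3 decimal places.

0.990

l_1 = n_1/n_0 = 1485/1500 = 0.99 → 0.990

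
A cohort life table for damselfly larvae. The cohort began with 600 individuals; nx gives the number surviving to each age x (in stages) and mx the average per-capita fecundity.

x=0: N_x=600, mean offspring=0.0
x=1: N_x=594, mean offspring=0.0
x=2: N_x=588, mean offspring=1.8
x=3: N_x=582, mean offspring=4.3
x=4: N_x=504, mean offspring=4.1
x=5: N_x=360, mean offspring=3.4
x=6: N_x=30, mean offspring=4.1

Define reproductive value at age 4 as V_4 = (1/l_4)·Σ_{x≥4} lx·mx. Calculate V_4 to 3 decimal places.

lx = nx/n0 = nx/600: 1, 0.99, 0.98, 0.97, 0.84, 0.6, 0.05
lx·mx for x ≥ 4: 3.444, 2.04, 0.205 → sum = 5.689
V_4 = 5.689 / l_4 = 5.689 / 0.84 = 6.772619… → 6.773

6.773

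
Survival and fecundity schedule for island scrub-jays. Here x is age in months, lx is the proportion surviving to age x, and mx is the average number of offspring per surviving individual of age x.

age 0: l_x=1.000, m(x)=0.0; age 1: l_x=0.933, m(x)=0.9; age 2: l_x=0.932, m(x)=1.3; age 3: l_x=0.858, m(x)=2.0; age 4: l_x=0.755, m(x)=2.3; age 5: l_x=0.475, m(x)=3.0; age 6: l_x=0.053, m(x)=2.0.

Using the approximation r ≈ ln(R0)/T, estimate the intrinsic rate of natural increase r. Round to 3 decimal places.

0.594

R0 = Σ lx·mx = 0 + 0.8397 + 1.2116 + 1.716 + 1.7365 + 1.425 + 0.106 = 7.0348
Σ x·lx·mx = 23.1179; T = 23.1179/7.0348 = 3.28622…
r ≈ ln(R0)/T = ln(7.0348)/3.28622… = 0.59365… → 0.594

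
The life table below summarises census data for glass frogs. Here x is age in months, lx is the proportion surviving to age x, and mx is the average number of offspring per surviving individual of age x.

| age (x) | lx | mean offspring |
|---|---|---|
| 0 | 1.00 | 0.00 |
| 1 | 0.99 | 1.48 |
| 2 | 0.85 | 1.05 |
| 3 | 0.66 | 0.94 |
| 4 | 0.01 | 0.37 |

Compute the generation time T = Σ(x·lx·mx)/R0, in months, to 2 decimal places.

1.72

lx·mx: 0, 1.4652, 0.8925, 0.6204, 0.0037 → R0 = 2.9818
x·lx·mx: 0, 1.4652, 1.785, 1.8612, 0.0148 → Σ = 5.1262
T = 5.1262 / 2.9818 = 1.719163… → 1.72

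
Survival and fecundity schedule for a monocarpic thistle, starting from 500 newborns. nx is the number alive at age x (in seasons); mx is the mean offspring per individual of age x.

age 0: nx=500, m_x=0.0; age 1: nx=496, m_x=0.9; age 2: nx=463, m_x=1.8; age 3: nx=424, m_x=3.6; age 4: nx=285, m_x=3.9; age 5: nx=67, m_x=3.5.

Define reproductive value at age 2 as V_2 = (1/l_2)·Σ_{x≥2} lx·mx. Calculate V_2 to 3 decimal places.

lx = nx/n0 = nx/500: 1, 0.992, 0.926, 0.848, 0.57, 0.134
lx·mx for x ≥ 2: 1.6668, 3.0528, 2.223, 0.469 → sum = 7.4116
V_2 = 7.4116 / l_2 = 7.4116 / 0.926 = 8.003888… → 8.004

8.004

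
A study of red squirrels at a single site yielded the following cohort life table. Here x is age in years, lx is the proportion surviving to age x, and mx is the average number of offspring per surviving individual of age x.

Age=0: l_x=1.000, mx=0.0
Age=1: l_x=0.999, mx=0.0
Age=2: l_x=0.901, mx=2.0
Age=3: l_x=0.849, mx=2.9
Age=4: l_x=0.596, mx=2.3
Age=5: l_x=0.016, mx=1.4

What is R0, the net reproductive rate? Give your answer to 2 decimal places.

lx·mx by age: 0, 0, 1.802, 2.4621, 1.3708, 0.0224
R0 = Σ lx·mx = 5.6573 → 5.66

5.66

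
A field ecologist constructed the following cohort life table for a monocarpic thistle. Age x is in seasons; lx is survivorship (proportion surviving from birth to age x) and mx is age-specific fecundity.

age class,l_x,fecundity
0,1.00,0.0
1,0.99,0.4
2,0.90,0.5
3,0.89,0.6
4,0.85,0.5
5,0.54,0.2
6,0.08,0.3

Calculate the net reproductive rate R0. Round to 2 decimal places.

lx·mx by age: 0, 0.396, 0.45, 0.534, 0.425, 0.108, 0.024
R0 = Σ lx·mx = 1.937 → 1.94

1.94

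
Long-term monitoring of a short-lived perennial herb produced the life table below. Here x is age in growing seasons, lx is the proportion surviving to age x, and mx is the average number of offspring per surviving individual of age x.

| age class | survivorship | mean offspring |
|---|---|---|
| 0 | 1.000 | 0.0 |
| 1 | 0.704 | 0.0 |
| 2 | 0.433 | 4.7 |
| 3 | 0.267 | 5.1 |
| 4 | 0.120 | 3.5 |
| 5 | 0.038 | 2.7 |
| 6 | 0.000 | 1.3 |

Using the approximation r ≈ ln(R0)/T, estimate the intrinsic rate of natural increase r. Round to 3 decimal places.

0.517

R0 = Σ lx·mx = 0 + 0 + 2.0351 + 1.3617 + 0.42 + 0.1026 + 0 = 3.9194
Σ x·lx·mx = 10.3483; T = 10.3483/3.9194 = 2.64028…
r ≈ ln(R0)/T = ln(3.9194)/2.64028… = 0.51735… → 0.517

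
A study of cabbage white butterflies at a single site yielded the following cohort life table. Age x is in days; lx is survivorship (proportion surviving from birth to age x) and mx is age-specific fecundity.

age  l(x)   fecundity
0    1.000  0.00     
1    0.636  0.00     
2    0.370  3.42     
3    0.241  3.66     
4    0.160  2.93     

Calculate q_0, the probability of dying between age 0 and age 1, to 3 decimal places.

q_0 = (l_0 − l_1) / l_0 = (1 − 0.636) / 1
     = 0.364 / 1 = 0.364 → 0.364

0.364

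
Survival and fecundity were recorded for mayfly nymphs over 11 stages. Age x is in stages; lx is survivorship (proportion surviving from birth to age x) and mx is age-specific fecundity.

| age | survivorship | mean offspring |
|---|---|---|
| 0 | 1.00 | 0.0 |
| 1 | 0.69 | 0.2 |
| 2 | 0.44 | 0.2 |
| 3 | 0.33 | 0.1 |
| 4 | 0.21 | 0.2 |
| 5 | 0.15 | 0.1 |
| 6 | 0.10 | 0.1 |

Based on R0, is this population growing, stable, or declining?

declining

R0 = Σ lx·mx = 0 + 0.138 + 0.088 + 0.033 + 0.042 + 0.015 + 0.01 = 0.326
R0 < 1, so the population is declining.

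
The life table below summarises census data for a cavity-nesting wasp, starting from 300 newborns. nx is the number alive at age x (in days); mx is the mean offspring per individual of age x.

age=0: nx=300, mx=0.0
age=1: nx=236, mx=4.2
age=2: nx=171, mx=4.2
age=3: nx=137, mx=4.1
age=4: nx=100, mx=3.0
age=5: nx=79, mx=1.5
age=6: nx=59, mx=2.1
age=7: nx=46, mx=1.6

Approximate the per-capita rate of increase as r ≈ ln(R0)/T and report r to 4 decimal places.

0.9125

lx = nx/n0 = nx/300: 1, 0.78667…, 0.57, 0.45667…, 0.33333…, 0.26333…, 0.19667…, 0.15333…
R0 = Σ lx·mx = 0 + 3.304… + 2.394 + 1.87233… + 1… + 0.395… + 0.413… + 0.24533… = 9.623667…
Σ x·lx·mx = 23.879333…; T = 23.879333…/9.623667… = 2.48131…
r ≈ ln(R0)/T = ln(9.623667…)/2.48131… = 0.912511… → 0.9125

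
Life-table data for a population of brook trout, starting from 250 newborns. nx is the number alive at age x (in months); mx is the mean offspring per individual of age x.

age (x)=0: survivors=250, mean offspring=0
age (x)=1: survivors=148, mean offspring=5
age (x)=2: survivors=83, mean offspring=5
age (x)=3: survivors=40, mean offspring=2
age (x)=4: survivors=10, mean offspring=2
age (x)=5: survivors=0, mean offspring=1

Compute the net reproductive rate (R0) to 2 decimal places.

5.02

lx = nx/n0 = nx/250: 1, 0.592, 0.332, 0.16, 0.04, 0
lx·mx by age: 0, 2.96, 1.66, 0.32, 0.08, 0
R0 = Σ lx·mx = 5.02 → 5.02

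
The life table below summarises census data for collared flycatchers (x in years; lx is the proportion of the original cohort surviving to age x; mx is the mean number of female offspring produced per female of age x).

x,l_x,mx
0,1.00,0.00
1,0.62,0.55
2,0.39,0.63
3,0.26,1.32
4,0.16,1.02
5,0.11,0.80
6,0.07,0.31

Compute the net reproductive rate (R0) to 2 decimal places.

lx·mx by age: 0, 0.341, 0.2457, 0.3432, 0.1632, 0.088, 0.0217
R0 = Σ lx·mx = 1.2028 → 1.20

1.20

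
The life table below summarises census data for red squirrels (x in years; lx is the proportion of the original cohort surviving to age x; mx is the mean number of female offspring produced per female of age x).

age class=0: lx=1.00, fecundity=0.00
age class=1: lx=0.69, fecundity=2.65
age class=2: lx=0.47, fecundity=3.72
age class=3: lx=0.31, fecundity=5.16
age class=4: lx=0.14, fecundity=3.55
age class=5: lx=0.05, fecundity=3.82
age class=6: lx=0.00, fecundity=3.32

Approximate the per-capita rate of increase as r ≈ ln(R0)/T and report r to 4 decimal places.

R0 = Σ lx·mx = 0 + 1.8285 + 1.7484 + 1.5996 + 0.497 + 0.191 + 0 = 5.8645
Σ x·lx·mx = 13.0671; T = 13.0671/5.8645 = 2.22817…
r ≈ ln(R0)/T = ln(5.8645)/2.22817… = 0.793888… → 0.7939

0.7939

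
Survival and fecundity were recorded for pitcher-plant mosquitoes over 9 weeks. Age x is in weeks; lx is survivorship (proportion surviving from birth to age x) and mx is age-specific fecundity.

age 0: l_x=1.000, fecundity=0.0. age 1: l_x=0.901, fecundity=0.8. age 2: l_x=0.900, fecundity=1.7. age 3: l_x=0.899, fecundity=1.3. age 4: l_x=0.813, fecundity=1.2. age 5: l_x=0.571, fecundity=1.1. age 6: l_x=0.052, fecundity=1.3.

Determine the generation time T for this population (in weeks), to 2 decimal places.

2.89

lx·mx: 0, 0.7208, 1.53, 1.1687, 0.9756, 0.6281, 0.0676 → R0 = 5.0908
x·lx·mx: 0, 0.7208, 3.06, 3.5061, 3.9024, 3.1405, 0.4056 → Σ = 14.7354
T = 14.7354 / 5.0908 = 2.894516… → 2.89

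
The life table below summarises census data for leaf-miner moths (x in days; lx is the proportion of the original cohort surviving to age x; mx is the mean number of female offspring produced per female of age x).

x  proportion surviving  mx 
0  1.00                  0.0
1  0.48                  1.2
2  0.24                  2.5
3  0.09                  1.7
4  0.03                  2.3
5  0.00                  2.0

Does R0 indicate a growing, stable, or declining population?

growing

R0 = Σ lx·mx = 0 + 0.576 + 0.6 + 0.153 + 0.069 + 0 = 1.398
R0 > 1, so the population is growing.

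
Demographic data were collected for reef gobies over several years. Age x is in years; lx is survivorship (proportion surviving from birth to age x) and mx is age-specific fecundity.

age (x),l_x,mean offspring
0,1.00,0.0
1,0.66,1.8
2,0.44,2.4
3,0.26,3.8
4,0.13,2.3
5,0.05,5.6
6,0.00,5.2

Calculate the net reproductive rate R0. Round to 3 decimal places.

lx·mx by age: 0, 1.188, 1.056, 0.988, 0.299, 0.28, 0
R0 = Σ lx·mx = 3.811 → 3.811

3.811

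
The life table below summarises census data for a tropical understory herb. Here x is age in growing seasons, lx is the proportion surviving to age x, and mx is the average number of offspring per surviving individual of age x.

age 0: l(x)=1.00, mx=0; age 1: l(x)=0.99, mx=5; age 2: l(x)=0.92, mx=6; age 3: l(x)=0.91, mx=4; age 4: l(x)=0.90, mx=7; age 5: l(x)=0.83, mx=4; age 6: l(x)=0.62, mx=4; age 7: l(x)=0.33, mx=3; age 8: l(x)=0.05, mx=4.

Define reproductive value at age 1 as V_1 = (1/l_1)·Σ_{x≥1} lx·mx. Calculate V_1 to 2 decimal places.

27.68

lx·mx for x ≥ 1: 4.95, 5.52, 3.64, 6.3, 3.32, 2.48, 0.99, 0.2 → sum = 27.4
V_1 = 27.4 / l_1 = 27.4 / 0.99 = 27.676768… → 27.68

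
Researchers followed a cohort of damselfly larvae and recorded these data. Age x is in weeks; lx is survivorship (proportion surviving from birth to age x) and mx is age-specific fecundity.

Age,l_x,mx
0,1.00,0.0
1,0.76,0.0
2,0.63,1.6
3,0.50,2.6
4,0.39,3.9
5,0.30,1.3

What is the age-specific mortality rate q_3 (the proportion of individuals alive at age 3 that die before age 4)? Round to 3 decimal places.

q_3 = (l_3 − l_4) / l_3 = (0.5 − 0.39) / 0.5
     = 0.11 / 0.5 = 0.22 → 0.220

0.220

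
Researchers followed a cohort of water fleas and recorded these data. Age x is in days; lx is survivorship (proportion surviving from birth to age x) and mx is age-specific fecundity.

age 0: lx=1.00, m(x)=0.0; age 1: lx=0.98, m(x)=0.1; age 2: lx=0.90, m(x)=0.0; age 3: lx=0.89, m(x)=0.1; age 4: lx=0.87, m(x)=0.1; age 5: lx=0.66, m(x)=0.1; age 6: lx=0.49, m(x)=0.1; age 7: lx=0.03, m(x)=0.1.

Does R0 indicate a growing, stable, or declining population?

declining

R0 = Σ lx·mx = 0 + 0.098 + 0 + 0.089 + 0.087 + 0.066 + 0.049 + 0.003 = 0.392
R0 < 1, so the population is declining.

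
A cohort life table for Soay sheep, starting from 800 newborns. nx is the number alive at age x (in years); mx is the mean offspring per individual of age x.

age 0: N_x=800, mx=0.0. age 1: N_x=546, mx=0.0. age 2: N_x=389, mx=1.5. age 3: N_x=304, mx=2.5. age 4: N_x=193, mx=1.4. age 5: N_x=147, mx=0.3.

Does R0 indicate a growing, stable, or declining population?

growing

lx = nx/n0 = nx/800: 1, 0.6825, 0.48625, 0.38, 0.24125, 0.18375
R0 = Σ lx·mx = 0 + 0 + 0.729375 + 0.95 + 0.33775 + 0.055125 = 2.07225
R0 > 1, so the population is growing.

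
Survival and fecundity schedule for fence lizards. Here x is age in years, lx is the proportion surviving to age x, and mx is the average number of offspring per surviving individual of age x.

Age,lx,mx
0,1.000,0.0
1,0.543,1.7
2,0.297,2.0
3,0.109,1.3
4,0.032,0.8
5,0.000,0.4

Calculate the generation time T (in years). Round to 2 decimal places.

lx·mx: 0, 0.9231, 0.594, 0.1417, 0.0256, 0 → R0 = 1.6844
x·lx·mx: 0, 0.9231, 1.188, 0.4251, 0.1024, 0 → Σ = 2.6386
T = 2.6386 / 1.6844 = 1.566493… → 1.57

1.57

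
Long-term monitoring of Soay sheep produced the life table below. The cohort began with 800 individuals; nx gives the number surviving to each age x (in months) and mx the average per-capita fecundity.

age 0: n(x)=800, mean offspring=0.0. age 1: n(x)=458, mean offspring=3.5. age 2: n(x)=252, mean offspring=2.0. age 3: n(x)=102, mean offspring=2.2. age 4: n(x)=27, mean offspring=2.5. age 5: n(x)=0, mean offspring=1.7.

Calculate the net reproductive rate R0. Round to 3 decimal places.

2.999

lx = nx/n0 = nx/800: 1, 0.5725, 0.315, 0.1275, 0.03375, 0
lx·mx by age: 0, 2.00375, 0.63, 0.2805, 0.084375, 0
R0 = Σ lx·mx = 2.998625 → 2.999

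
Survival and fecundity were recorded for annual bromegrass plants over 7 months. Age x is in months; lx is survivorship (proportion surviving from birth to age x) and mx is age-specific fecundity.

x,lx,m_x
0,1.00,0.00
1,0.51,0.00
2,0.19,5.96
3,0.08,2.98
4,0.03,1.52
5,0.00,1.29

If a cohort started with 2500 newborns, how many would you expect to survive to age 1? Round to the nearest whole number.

1275

Expected survivors = N0 · l_1 = 2500 × 0.51 = 1275 → 1275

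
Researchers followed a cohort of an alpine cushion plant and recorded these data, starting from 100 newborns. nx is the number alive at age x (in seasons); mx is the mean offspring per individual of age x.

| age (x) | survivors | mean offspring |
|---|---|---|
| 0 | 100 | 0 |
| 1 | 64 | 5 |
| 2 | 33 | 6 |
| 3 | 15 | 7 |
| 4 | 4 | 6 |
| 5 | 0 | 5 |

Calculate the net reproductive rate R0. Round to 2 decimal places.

lx = nx/n0 = nx/100: 1, 0.64, 0.33, 0.15, 0.04, 0
lx·mx by age: 0, 3.2, 1.98, 1.05, 0.24, 0
R0 = Σ lx·mx = 6.47 → 6.47

6.47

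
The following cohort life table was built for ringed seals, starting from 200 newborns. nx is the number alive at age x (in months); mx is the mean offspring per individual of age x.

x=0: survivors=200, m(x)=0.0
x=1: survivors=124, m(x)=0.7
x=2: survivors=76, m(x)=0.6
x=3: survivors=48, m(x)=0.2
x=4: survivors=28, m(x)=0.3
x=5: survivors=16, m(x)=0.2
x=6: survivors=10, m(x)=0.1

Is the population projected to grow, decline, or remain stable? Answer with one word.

lx = nx/n0 = nx/200: 1, 0.62, 0.38, 0.24, 0.14, 0.08, 0.05
R0 = Σ lx·mx = 0 + 0.434 + 0.228 + 0.048 + 0.042 + 0.016 + 0.005 = 0.773
R0 < 1, so the population is declining.

declining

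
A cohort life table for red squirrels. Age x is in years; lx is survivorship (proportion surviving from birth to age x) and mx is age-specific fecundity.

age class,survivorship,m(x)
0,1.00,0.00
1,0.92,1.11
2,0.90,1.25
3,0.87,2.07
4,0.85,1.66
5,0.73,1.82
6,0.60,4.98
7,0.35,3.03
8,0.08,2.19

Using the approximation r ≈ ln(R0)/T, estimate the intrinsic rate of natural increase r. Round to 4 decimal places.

0.5464

R0 = Σ lx·mx = 0 + 1.0212 + 1.125 + 1.8009 + 1.411 + 1.3286 + 2.988 + 1.0605 + 0.1752 = 10.9104
Σ x·lx·mx = 47.714; T = 47.714/10.9104 = 4.37326…
r ≈ ln(R0)/T = ln(10.9104)/4.37326… = 0.546438… → 0.5464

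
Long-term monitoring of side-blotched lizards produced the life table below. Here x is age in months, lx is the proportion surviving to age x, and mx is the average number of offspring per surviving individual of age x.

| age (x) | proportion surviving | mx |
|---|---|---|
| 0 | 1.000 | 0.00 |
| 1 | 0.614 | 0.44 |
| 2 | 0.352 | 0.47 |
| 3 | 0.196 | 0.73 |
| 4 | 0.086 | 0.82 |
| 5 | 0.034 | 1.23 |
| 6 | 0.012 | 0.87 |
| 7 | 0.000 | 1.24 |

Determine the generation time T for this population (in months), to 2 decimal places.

lx·mx: 0, 0.27016, 0.16544, 0.14308, 0.07052, 0.04182, 0.01044, 0 → R0 = 0.70146
x·lx·mx: 0, 0.27016, 0.33088, 0.42924, 0.28208, 0.2091, 0.06264, 0 → Σ = 1.5841
T = 1.5841 / 0.70146 = 2.25829… → 2.26

2.26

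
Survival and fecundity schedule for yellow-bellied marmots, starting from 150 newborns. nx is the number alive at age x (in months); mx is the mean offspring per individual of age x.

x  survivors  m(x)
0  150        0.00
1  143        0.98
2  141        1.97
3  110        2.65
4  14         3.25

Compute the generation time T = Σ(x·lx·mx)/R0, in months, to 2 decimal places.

2.32

lx = nx/n0 = nx/150: 1, 0.95333…, 0.94, 0.73333…, 0.09333…
lx·mx: 0, 0.934267…, 1.8518, 1.943333…, 0.303333… → R0 = 5.032733…
x·lx·mx: 0, 0.934267…, 3.7036, 5.83…, 1.213333… → Σ = 11.6812…
T = 11.6812… / 5.032733… = 2.321045… → 2.32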